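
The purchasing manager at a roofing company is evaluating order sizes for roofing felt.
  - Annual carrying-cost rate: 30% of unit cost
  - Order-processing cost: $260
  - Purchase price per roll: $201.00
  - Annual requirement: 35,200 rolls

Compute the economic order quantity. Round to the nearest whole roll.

551 rolls

Carrying cost H = $201 × 30% = $60.3000/roll/yr
Q* = √(2·D·S / H) = √(2·35,200·260 / 60.3) = √303,548.9 ≈ 550.95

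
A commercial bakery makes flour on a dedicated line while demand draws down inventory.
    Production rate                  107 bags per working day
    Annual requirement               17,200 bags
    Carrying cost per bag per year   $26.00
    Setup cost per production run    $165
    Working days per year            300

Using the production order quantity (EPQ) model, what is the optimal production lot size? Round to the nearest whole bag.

686 bags

d = 17,200/300 = 57.3333 bags/day;  effective holding cost H(1 − d/p) = 26·(1 − 57.3333/107) = 12.06854
Q* = √(2DS / H_eff) = √(2·17,200·165 / 12.06854) ≈ 685.79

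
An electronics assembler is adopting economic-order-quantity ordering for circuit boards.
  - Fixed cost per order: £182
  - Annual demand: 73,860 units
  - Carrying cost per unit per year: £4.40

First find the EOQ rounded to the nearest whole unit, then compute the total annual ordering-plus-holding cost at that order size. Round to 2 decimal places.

Optimal lot size Q* = (2 × 73,860 × £182 / £4.4)^½ ≈ 2,471.89 → Q = 2,472 units
Annual ordering cost = (D/Q)·S = (73,860/2,472) × 182 = £5,437.91
Annual holding cost  = (Q/2)·H = (2,472/2) × 4.4 = £5,438.40
Total = £5,437.91 + £5,438.40 = £10,876.31

£10,876.31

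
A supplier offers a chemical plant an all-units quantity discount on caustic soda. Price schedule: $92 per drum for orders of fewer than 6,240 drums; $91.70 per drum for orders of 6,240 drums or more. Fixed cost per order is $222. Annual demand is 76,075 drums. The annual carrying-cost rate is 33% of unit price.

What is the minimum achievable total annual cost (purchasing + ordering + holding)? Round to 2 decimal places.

$7,030,923.10

H₁ = 33%×$92 = $30.3600;  H₂ = 33%×$91.70 = $30.2610
EOQ₁ = √(2×76,075×222/30.3600) = 1,054.78  (< 6,240, feasible at tier 1)
EOQ₂ = √(2×76,075×222/30.2610) = 1,056.50  (< 6,240 → use Q = 6,240 at tier-2 price)
TC(tier 1 (EOQ₁), Q≈1,054.8) = $7,030,923.10
TC(tier 2, Q≈6,240.0) = $7,073,198.33
Minimum at tier 1 (EOQ₁): $7,030,923.10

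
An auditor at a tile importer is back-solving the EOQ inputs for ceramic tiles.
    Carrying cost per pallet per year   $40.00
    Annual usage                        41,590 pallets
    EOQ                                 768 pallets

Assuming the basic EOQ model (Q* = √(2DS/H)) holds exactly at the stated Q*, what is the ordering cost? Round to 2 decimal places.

$283.64

EOQ relation: Q² = 2DS/H, so rearrange for the unknown.
S = Q²H / (2D) = 768² × 40 / (2 × 41,590) = 283.6374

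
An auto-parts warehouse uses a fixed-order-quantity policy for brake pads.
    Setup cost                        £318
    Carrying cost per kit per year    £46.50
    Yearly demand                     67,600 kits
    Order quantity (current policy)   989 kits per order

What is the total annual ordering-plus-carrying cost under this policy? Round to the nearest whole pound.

Orders/yr = 67,600/989 = 68.352; ordering cost = 68.352 × £318 = £21,735.89
Average inventory = 989/2 = 494.5; holding cost = 494.5 × £46.5 = £22,994.25
Total = £21,735.89 + £22,994.25 = £44,730.14

£44,730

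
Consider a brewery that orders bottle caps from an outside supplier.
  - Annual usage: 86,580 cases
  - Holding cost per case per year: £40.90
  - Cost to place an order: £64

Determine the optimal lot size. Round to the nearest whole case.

521 cases

Q* = √(2·D·S / H) = √(2·86,580·64 / 40.9) = √270,959.4 ≈ 520.54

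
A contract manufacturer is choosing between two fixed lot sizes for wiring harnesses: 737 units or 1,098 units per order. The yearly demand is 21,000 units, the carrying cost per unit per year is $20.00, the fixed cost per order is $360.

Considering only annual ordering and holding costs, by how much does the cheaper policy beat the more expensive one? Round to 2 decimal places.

$237.44

TC(Q) = (D/Q)S + (Q/2)H
TC(737) = (21,000/737)×360 + (737/2)×20 = $17,627.80
TC(1,098) = (21,000/1,098)×360 + (1,098/2)×20 = $17,865.25
Cheaper: Q = 737.  Difference = $237.44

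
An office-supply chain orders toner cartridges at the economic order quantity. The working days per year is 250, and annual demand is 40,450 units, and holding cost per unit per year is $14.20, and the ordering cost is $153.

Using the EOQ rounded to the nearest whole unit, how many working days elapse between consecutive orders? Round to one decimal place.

5.8 days

2DS/H = 2·40,450·153/14.2 = 871,669.01
EOQ = √871,669.01 ≈ 933.63 → Q = 934 units
Days between orders = 250 / (D/Q) = 250 / 43.308 ≈ 5.773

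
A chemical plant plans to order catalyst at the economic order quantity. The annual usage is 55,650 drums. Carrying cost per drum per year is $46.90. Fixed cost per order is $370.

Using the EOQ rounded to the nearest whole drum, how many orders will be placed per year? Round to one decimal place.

EOQ = √(2DS/H) = √(2 × 55,650 × 370 / 46.9)
    = √(878,059.70) ≈ 937.05 → Q = 937
Orders per year = D/Q = 55,650 / 937 = 59.392

59.4 orders per year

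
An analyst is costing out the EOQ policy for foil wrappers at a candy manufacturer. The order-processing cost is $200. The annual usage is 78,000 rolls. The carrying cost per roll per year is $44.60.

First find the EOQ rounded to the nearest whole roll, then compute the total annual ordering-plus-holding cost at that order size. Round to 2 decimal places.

Q* = √(2·D·S / H) = √(2·78,000·200 / 44.6) = √699,551.6 ≈ 836.39 → Q = 836 rolls
Orders/yr = 78,000/836 = 93.301; ordering cost = 93.301 × $200 = $18,660.29
Average inventory = 836/2 = 418; holding cost = 418 × $44.6 = $18,642.80
Total = $18,660.29 + $18,642.80 = $37,303.09

$37,303.09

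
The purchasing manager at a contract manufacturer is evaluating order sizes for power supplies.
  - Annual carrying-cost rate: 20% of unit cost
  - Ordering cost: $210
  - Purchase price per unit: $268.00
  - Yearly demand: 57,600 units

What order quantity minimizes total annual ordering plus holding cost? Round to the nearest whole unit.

Carrying cost H = $268 × 20% = $53.6000/unit/yr
Optimal lot size Q* = (2 × 57,600 × $210 / $53.6)^½ ≈ 671.82

672 units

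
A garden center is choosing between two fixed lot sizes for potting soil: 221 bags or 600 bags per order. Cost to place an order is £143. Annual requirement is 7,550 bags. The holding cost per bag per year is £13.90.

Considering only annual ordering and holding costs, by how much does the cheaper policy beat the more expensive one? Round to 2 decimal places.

For each Q, cost = (D/Q)·S + (Q/2)·H.
TC(221) = (7,550/221)×143 + (221/2)×13.9 = £6,421.24
TC(600) = (7,550/600)×143 + (600/2)×13.9 = £5,969.42
Cheaper: Q = 600.  Difference = £451.83

£451.83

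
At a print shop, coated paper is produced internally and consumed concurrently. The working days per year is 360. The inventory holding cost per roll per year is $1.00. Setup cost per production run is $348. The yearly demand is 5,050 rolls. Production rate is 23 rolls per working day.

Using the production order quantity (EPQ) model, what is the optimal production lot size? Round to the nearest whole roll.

3,002 rolls

Daily demand d = 5,050/360 = 14.028; p = 23; 1 − d/p = 0.39010
EPQ = √(2DS / (H(1 − d/p)))
    = √(2 × 5,050 × 348 / (1 × 0.39010)) ≈ 3,001.68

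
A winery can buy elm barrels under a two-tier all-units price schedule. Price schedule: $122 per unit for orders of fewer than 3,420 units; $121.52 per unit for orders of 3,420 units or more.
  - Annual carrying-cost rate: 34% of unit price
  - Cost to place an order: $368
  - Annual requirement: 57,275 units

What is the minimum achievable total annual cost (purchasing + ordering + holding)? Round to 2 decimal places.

$7,029,365.84

H₁ = 34%×$122 = $41.4800;  H₂ = 34%×$121.52 = $41.3168
EOQ₁ = √(2×57,275×368/41.4800) = 1,008.10  (< 3,420, feasible at tier 1)
EOQ₂ = √(2×57,275×368/41.3168) = 1,010.09  (< 3,420 → use Q = 3,420 at tier-2 price)
TC(tier 1 (EOQ₁), Q≈1,008.1) = $7,029,365.84
TC(tier 2, Q≈3,420.0) = $7,036,872.65
Minimum at tier 1 (EOQ₁): $7,029,365.84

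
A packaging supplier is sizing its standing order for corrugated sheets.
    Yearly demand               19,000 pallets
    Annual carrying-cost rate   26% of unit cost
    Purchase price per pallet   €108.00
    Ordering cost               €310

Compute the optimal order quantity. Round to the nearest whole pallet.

Carrying cost H = €108 × 26% = €28.0800/pallet/yr
Q* = √(2·D·S / H) = √(2·19,000·310 / 28.08) = √419,515.7 ≈ 647.70

648 pallets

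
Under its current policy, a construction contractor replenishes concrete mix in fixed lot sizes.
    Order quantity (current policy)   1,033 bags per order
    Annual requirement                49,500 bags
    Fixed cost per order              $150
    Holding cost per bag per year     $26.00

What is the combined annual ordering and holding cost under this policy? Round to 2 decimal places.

Annual ordering cost = (D/Q)·S = (49,500/1,033) × 150 = $7,187.80
Annual holding cost  = (Q/2)·H = (1,033/2) × 26 = $13,429.00
Total = $7,187.80 + $13,429.00 = $20,616.80

$20,616.80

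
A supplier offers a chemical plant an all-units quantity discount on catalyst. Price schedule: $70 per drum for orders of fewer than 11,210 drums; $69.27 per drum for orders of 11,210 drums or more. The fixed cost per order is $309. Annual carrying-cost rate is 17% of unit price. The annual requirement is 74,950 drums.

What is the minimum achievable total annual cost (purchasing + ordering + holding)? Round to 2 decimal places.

$5,259,856.39

H₁ = 17%×$70 = $11.9000;  H₂ = 17%×$69.27 = $11.7759
EOQ₁ = √(2×74,950×309/11.9000) = 1,972.91  (< 11,210, feasible at tier 1)
EOQ₂ = √(2×74,950×309/11.7759) = 1,983.28  (< 11,210 → use Q = 11,210 at tier-2 price)
TC(tier 1 (EOQ₁), Q≈1,972.9) = $5,269,977.59
TC(tier 2, Q≈11,210.0) = $5,259,856.39
Minimum at tier 2: $5,259,856.39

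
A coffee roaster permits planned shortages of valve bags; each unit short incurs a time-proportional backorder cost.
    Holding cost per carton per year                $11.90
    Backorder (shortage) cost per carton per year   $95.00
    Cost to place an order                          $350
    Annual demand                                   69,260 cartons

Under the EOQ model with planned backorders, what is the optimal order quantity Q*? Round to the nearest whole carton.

2,141 cartons

Q* = √(2DS/H) · √((H + b)/b)
   = √(2 × 69,260 × 350 / 11.9) · √((11.9 + 95) / 95)
   = 2,018.444 × 1.0608 ≈ 2,141.13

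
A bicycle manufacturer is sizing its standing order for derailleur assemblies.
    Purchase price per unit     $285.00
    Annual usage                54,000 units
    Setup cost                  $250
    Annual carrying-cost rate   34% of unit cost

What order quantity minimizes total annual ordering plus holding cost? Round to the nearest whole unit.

528 units

Holding cost per unit per year: H = 34% × $285 = $96.9000
2DS/H = 2·54,000·250/96.9 = 278,637.77
EOQ = √278,637.77 ≈ 527.86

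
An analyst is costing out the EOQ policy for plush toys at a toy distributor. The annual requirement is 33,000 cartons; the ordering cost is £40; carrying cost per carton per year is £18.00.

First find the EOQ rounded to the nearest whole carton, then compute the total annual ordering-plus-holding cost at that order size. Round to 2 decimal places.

Optimal lot size Q* = (2 × 33,000 × £40 / £18)^½ ≈ 382.97 → Q = 383 cartons
Orders/yr = 33,000/383 = 86.162; ordering cost = 86.162 × £40 = £3,446.48
Average inventory = 383/2 = 191.5; holding cost = 191.5 × £18 = £3,447.00
Total = £3,446.48 + £3,447.00 = £6,893.48

£6,893.48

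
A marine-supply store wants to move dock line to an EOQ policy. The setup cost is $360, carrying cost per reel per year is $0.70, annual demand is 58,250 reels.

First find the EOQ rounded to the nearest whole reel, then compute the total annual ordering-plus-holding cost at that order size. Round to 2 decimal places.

$5,418.30

Q* = √(2·D·S / H) = √(2·58,250·360 / 0.7) = √59,914,285.7 ≈ 7,740.43 → Q = 7,740 reels
Orders/yr = 58,250/7,740 = 7.526; ordering cost = 7.526 × $360 = $2,709.30
Average inventory = 7,740/2 = 3870; holding cost = 3870 × $0.7 = $2,709.00
Total = $2,709.30 + $2,709.00 = $5,418.30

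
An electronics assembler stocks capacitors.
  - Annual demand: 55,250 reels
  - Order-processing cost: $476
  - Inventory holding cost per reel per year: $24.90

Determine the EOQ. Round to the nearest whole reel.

Optimal lot size Q* = (2 × 55,250 × $476 / $24.9)^½ ≈ 1,453.40

1,453 reels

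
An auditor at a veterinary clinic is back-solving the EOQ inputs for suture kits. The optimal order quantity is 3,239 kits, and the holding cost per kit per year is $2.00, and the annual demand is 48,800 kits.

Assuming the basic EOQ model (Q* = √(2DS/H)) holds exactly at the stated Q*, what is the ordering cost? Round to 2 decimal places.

$214.98

From Q* = √(2DS/H) ⇒ Q*² = 2DS/H.
S = Q²H / (2D) = 3,239² × 2 / (2 × 48,800) = 214.9820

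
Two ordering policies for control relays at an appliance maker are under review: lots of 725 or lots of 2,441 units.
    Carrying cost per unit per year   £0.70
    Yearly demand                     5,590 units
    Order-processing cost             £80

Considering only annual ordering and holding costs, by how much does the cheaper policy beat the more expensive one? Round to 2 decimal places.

£166.98

TC(Q) = (D/Q)S + (Q/2)H
TC(725) = (5,590/725)×80 + (725/2)×0.7 = £870.58
TC(2,441) = (5,590/2,441)×80 + (2,441/2)×0.7 = £1,037.55
Cheaper: Q = 725.  Difference = £166.98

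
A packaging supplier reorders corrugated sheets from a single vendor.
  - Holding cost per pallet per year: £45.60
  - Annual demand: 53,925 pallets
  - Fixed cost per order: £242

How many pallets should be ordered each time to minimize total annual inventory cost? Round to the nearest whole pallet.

757 pallets

2DS/H = 2·53,925·242/45.6 = 572,361.84
EOQ = √572,361.84 ≈ 756.55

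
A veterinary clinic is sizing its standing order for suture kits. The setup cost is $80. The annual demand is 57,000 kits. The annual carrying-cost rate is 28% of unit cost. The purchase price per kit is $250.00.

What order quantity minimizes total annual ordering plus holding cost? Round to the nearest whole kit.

H = i·C = 0.28 × $250 = $70.0000 per kit-year
Q* = √(2·D·S / H) = √(2·57,000·80 / 70) = √130,285.7 ≈ 360.95

361 kits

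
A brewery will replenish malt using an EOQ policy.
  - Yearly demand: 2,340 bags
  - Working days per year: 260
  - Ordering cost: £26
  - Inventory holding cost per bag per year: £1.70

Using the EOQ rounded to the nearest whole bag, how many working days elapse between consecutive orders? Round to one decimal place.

29.8 days

Q* = √(2·D·S / H) = √(2·2,340·26 / 1.7) = √71,576.5 ≈ 267.54 → Q = 268 bags
Cycle time = (working days × Q)/D = (260 × 268) / 2,340 = 29.778 days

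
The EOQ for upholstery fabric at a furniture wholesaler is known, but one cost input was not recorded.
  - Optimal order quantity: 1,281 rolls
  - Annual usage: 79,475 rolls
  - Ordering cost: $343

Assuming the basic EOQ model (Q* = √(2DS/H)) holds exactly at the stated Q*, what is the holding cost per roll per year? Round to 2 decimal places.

$33.22

From Q* = √(2DS/H) ⇒ Q*² = 2DS/H.
H = 2DS / Q² = 2 × 79,475 × 343 / 1,281² = 33.2243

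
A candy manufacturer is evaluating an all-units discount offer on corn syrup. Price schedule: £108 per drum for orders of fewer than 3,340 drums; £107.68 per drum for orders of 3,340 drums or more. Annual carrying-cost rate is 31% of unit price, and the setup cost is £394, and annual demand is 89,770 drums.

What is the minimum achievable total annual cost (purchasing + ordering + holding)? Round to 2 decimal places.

£9,732,769.17

H₁ = 31%×£108 = £33.4800;  H₂ = 31%×£107.68 = £33.3808
EOQ₁ = √(2×89,770×394/33.4800) = 1,453.57  (< 3,340, feasible at tier 1)
EOQ₂ = √(2×89,770×394/33.3808) = 1,455.73  (< 3,340 → use Q = 3,340 at tier-2 price)
TC(tier 1 (EOQ₁), Q≈1,453.6) = £9,743,825.53
TC(tier 2, Q≈3,340.0) = £9,732,769.17
Minimum at tier 2: £9,732,769.17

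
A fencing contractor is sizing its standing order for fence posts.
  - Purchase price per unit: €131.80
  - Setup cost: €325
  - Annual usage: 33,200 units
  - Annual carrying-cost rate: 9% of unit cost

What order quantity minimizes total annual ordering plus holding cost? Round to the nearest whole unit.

H = i·C = 0.09 × €131.8 = €11.8620 per unit-year
Q* = √(2·D·S / H) = √(2·33,200·325 / 11.862) = √1,819,254.8 ≈ 1,348.80

1,349 units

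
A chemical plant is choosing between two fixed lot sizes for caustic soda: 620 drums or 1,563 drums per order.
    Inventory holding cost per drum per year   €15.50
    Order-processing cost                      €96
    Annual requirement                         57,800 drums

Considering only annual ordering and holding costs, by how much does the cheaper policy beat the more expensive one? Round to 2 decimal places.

Annual cost at Q: ordering D·S/Q plus holding Q·H/2.
TC(620) = (57,800/620)×96 + (620/2)×15.5 = €13,754.68
TC(1,563) = (57,800/1,563)×96 + (1,563/2)×15.5 = €15,663.35
Lots of 620 are cheaper by €1,908.67.

€1,908.67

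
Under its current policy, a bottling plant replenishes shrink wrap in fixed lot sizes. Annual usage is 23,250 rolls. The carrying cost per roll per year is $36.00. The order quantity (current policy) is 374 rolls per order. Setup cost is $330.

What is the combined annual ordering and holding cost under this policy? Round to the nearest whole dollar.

Annual ordering cost = (D/Q)·S = (23,250/374) × 330 = $20,514.71
Annual holding cost  = (Q/2)·H = (374/2) × 36 = $6,732.00
Total = $20,514.71 + $6,732.00 = $27,246.71

$27,247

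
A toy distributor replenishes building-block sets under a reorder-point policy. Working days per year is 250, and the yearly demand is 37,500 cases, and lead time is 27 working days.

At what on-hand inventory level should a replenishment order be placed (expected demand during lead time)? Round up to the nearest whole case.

4,050 cases

Daily demand d = 37,500 / 250 = 150.000 cases/day
Demand during lead time = 150.000 × 27 = 4,050.00
Reorder point = 4,050.00 → round up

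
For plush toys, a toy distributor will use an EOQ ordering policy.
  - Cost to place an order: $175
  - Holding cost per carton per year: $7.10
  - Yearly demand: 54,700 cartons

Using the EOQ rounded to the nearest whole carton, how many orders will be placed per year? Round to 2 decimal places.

EOQ = √(2DS/H) = √(2 × 54,700 × 175 / 7.1)
    = √(2,696,478.87) ≈ 1,642.10 → Q = 1,642
Orders per year = D/Q = 54,700 / 1,642 = 33.313

33.31 orders per year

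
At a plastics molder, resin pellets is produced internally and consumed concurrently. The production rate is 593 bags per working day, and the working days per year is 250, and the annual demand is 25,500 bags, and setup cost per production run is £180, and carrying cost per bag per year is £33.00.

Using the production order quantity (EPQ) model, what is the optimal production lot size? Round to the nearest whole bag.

d = 25,500/250 = 102.0000 bags/day;  effective holding cost H(1 − d/p) = 33·(1 − 102.0000/593) = 27.32378
Q* = √(2DS / H_eff) = √(2·25,500·180 / 27.32378) ≈ 579.63

580 bags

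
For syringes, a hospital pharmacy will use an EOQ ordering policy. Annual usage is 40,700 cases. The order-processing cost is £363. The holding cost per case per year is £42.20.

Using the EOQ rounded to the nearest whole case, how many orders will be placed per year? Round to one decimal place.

Optimal lot size Q* = (2 × 40,700 × £363 / £42.2)^½ ≈ 836.78 → Q = 837
N = D/Q = 40,700/837 ≈ 48.626 orders/yr

48.6 orders per year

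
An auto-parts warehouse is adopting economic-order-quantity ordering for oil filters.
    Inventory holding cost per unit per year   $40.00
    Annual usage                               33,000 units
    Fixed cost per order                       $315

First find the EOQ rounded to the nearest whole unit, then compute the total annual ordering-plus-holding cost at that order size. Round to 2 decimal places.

Optimal lot size Q* = (2 × 33,000 × $315 / $40)^½ ≈ 720.94 → Q = 721 units
Annual ordering cost = (D/Q)·S = (33,000/721) × 315 = $14,417.48
Annual holding cost  = (Q/2)·H = (721/2) × 40 = $14,420.00
Total = $14,417.48 + $14,420.00 = $28,837.48

$28,837.48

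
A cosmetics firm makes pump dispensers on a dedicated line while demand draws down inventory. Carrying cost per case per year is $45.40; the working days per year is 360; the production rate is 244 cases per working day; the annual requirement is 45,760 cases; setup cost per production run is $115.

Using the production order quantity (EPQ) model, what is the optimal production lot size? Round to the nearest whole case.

696 cases

d = 45,760/360 = 127.1111 cases/day;  effective holding cost H(1 − d/p) = 45.4·(1 − 127.1111/244) = 21.74900
Q* = √(2DS / H_eff) = √(2·45,760·115 / 21.74900) ≈ 695.64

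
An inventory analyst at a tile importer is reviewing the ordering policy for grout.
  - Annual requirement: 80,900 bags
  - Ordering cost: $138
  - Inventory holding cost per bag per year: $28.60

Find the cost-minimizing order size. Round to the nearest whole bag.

EOQ = √(2DS/H) = √(2 × 80,900 × 138 / 28.6)
    = √(780,713.29) ≈ 883.58

884 bags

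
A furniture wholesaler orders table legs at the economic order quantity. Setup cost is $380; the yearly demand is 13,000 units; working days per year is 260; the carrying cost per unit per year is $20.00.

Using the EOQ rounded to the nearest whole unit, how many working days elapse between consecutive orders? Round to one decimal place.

EOQ = √(2DS/H) = √(2 × 13,000 × 380 / 20)
    = √(494,000.00) ≈ 702.85 → Q = 703 units
T = Q/D × 260 days = 703/13,000 × 260 = 14.060 days

14.1 days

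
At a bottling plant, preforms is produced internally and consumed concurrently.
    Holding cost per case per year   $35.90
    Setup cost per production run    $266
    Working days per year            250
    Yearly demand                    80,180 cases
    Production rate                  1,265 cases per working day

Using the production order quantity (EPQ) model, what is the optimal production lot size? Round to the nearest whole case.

1,262 cases

Daily demand d = 80,180/250 = 320.720; p = 1265; 1 − d/p = 0.74647
EPQ = √(2DS / (H(1 − d/p)))
    = √(2 × 80,180 × 266 / (35.9 × 0.74647)) ≈ 1,261.64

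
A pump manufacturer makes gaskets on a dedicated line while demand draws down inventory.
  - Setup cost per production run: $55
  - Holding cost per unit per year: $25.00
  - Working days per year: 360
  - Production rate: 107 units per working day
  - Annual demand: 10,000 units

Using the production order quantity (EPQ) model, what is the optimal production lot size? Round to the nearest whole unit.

d = 10,000/360 = 27.7778 units/day;  effective holding cost H(1 − d/p) = 25·(1 − 27.7778/107) = 18.50987
Q* = √(2DS / H_eff) = √(2·10,000·55 / 18.50987) ≈ 243.78

244 units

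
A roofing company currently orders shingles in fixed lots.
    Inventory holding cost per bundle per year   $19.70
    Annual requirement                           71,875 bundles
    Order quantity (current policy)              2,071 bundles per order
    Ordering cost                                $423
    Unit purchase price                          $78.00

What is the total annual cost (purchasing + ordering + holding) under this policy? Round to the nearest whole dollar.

$5,641,330

Orders/yr = 71,875/2,071 = 34.705; ordering cost = 34.705 × $423 = $14,680.41
Average inventory = 2,071/2 = 1035.5; holding cost = 1035.5 × $19.7 = $20,399.35
Purchase cost = D·C = 71,875 × 78 = $5,606,250.00
Total = $14,680.41 + $20,399.35 + $5,606,250.00 = $5,641,329.76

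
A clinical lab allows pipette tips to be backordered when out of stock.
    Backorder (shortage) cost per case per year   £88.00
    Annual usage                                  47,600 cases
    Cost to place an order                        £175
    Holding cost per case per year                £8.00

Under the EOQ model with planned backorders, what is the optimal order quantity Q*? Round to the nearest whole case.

Basic EOQ = √(2·47,600·175/8) = 1,443.087
Backorder adjustment √((H+b)/b) = √((8+88)/88) = 1.0445
Q* = 1,443.087 × 1.0445 ≈ 1,507.26

1,507 cases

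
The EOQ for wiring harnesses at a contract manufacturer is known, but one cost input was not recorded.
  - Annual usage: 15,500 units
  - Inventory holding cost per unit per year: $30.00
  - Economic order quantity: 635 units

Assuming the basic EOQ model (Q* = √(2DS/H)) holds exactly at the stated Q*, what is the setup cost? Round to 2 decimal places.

Since Q* = (2DS/H)^½, squaring gives Q*²·H = 2DS.
S = Q²H / (2D) = 635² × 30 / (2 × 15,500) = 390.2177

$390.22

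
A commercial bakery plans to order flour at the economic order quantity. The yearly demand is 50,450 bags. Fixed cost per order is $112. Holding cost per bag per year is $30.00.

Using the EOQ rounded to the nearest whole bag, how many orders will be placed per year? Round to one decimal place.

2DS/H = 2·50,450·112/30 = 376,693.33
EOQ = √376,693.33 ≈ 613.75 → Q = 614
Orders per year = D/Q = 50,450 / 614 = 82.166

82.2 orders per year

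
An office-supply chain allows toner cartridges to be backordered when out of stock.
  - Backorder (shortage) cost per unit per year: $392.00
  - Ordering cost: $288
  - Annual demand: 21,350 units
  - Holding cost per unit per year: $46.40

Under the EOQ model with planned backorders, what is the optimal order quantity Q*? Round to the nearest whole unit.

Basic EOQ = √(2·21,350·288/46.4) = 514.815
Backorder adjustment √((H+b)/b) = √((46.4+392)/392) = 1.0575
Q* = 514.815 × 1.0575 ≈ 544.43

544 units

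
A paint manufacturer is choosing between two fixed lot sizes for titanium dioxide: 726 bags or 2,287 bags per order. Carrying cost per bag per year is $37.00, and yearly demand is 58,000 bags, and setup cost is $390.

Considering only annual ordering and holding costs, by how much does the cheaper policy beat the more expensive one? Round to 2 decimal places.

Annual cost at Q: ordering D·S/Q plus holding Q·H/2.
TC(726) = (58,000/726)×390 + (726/2)×37 = $44,588.02
TC(2,287) = (58,000/2,287)×390 + (2,287/2)×37 = $52,200.19
Lots of 726 are cheaper by $7,612.16.

$7,612.16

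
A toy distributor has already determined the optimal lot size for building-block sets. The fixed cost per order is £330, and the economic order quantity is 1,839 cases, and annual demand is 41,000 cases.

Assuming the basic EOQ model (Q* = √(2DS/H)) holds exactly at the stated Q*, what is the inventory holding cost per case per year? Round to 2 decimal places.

£8.00

EOQ relation: Q² = 2DS/H, so rearrange for the unknown.
H = 2DS / Q² = 2 × 41,000 × 330 / 1,839² = 8.0014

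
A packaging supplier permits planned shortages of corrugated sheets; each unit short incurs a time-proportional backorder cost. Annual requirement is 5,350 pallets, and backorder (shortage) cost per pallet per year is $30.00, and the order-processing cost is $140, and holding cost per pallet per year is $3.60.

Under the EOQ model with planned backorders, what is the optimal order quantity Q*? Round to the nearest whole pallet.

Q* = √(2DS/H) · √((H + b)/b)
   = √(2 × 5,350 × 140 / 3.6) · √((3.6 + 30) / 30)
   = 645.067 × 1.0583 ≈ 682.67

683 pallets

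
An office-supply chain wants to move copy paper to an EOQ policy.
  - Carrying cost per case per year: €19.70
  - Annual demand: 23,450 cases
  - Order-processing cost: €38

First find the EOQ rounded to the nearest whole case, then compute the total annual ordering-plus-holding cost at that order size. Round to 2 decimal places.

€5,925.32

EOQ = √(2DS/H) = √(2 × 23,450 × 38 / 19.7)
    = √(90,467.01) ≈ 300.78 → Q = 301 cases
Annual ordering cost = (D/Q)·S = (23,450/301) × 38 = €2,960.47
Annual holding cost  = (Q/2)·H = (301/2) × 19.7 = €2,964.85
Total = €2,960.47 + €2,964.85 = €5,925.32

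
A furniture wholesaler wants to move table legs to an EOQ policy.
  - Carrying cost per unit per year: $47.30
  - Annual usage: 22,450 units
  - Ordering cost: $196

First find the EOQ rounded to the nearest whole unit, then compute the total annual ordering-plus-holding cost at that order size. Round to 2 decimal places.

$20,402.43

Q* = √(2·D·S / H) = √(2·22,450·196 / 47.3) = √186,055.0 ≈ 431.34 → Q = 431 units
Orders/yr = 22,450/431 = 52.088; ordering cost = 52.088 × $196 = $10,209.28
Average inventory = 431/2 = 215.5; holding cost = 215.5 × $47.3 = $10,193.15
Total = $10,209.28 + $10,193.15 = $20,402.43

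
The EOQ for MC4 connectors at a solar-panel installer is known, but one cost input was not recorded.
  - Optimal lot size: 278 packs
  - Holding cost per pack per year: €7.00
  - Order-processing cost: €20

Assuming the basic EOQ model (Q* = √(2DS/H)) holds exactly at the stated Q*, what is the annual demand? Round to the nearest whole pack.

13,525 packs per year

From Q* = √(2DS/H) ⇒ Q*² = 2DS/H.
D = Q²H / (2S) = 278² × 7 / (2 × 20) = 13,524.70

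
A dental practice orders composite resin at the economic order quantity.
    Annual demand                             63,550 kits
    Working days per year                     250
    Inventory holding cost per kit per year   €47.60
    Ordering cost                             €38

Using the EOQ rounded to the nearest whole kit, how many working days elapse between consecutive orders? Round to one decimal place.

1.3 days

2DS/H = 2·63,550·38/47.6 = 101,466.39
EOQ = √101,466.39 ≈ 318.54 → Q = 319 kits
Cycle time = (working days × Q)/D = (250 × 319) / 63,550 = 1.255 days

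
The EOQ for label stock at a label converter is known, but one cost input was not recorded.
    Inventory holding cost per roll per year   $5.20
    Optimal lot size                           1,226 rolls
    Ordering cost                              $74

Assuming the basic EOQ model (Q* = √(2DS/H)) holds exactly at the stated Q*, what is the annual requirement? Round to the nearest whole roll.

EOQ relation: Q² = 2DS/H, so rearrange for the unknown.
D = Q²H / (2S) = 1,226² × 5.2 / (2 × 74) = 52,810.78

52,811 rolls per year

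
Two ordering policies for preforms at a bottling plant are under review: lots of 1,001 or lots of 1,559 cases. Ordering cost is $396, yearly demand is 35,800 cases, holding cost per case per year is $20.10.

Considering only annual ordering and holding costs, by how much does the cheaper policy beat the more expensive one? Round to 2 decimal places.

TC(Q) = (D/Q)S + (Q/2)H
TC(1,001) = (35,800/1,001)×396 + (1,001/2)×20.1 = $24,222.69
TC(1,559) = (35,800/1,559)×396 + (1,559/2)×20.1 = $24,761.47
Cheaper: Q = 1,001.  Difference = $538.78

$538.78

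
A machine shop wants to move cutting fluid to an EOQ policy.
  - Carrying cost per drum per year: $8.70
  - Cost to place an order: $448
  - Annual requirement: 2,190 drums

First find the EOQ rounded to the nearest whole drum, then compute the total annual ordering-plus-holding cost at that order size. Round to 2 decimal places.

$4,131.77

Optimal lot size Q* = (2 × 2,190 × $448 / $8.7)^½ ≈ 474.92 → Q = 475 drums
Ordering: D/Q × S = 2,190/475 × $448 = $2,065.52
Holding:  Q/2 × H = 475/2 × $8.7 = $2,066.25
Total = $2,065.52 + $2,066.25 = $4,131.77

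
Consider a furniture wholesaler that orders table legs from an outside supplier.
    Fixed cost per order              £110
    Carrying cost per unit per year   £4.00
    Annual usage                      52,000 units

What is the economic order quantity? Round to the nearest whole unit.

1,691 units

EOQ = √(2DS/H) = √(2 × 52,000 × 110 / 4)
    = √(2,860,000.00) ≈ 1,691.15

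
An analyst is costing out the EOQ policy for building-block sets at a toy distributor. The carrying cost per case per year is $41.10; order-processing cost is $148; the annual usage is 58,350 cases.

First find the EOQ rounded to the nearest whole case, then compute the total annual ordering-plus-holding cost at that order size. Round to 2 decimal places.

$26,643.25

Q* = √(2·D·S / H) = √(2·58,350·148 / 41.1) = √420,233.6 ≈ 648.25 → Q = 648 cases
Orders/yr = 58,350/648 = 90.046; ordering cost = 90.046 × $148 = $13,326.85
Average inventory = 648/2 = 324; holding cost = 324 × $41.1 = $13,316.40
Total = $13,326.85 + $13,316.40 = $26,643.25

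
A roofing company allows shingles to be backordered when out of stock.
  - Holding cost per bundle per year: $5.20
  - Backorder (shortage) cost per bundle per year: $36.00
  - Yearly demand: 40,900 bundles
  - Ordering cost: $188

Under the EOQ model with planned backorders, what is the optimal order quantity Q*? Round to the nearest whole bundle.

1,840 bundles

Basic EOQ = √(2·40,900·188/5.2) = 1,719.705
Backorder adjustment √((H+b)/b) = √((5.2+36)/36) = 1.0698
Q* = 1,719.705 × 1.0698 ≈ 1,839.72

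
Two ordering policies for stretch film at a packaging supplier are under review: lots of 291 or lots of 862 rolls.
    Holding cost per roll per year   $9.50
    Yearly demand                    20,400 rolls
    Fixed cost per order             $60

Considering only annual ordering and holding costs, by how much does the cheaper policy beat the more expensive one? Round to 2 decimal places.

$73.98

Annual cost at Q: ordering D·S/Q plus holding Q·H/2.
TC(291) = (20,400/291)×60 + (291/2)×9.5 = $5,588.44
TC(862) = (20,400/862)×60 + (862/2)×9.5 = $5,514.45
Lots of 862 are cheaper by $73.98.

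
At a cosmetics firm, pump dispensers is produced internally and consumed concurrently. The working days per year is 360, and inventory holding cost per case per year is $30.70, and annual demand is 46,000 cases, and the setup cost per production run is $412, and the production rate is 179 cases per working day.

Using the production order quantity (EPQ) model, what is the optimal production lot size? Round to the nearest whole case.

Daily demand d = 46,000/360 = 127.778; p = 179; 1 − d/p = 0.28616
EPQ = √(2DS / (H(1 − d/p)))
    = √(2 × 46,000 × 412 / (30.7 × 0.28616)) ≈ 2,077.16

2,077 cases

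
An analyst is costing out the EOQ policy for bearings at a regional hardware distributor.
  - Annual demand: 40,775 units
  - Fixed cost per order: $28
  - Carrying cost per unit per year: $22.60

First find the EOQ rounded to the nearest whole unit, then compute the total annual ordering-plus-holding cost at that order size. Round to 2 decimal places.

$7,183.65

2DS/H = 2·40,775·28/22.6 = 101,035.40
EOQ = √101,035.40 ≈ 317.86 → Q = 318 units
Annual ordering cost = (D/Q)·S = (40,775/318) × 28 = $3,590.25
Annual holding cost  = (Q/2)·H = (318/2) × 22.6 = $3,593.40
Total = $3,590.25 + $3,593.40 = $7,183.65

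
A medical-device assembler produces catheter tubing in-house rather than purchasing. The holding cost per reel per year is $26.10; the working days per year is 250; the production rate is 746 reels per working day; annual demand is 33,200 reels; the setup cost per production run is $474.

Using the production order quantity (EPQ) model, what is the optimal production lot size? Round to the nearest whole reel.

1,211 reels

Daily demand d = 33,200/250 = 132.800; p = 746; 1 − d/p = 0.82198
EPQ = √(2DS / (H(1 − d/p)))
    = √(2 × 33,200 × 474 / (26.1 × 0.82198)) ≈ 1,211.22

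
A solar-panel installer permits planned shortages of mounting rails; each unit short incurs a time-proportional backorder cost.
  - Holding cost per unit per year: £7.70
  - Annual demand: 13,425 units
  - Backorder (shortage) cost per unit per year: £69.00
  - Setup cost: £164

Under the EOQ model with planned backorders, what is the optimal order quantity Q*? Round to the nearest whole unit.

797 units

Basic EOQ = √(2·13,425·164/7.7) = 756.221
Backorder adjustment √((H+b)/b) = √((7.7+69)/69) = 1.0543
Q* = 756.221 × 1.0543 ≈ 797.30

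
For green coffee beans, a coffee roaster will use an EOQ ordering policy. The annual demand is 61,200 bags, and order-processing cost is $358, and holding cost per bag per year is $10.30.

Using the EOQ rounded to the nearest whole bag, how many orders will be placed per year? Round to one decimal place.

2DS/H = 2·61,200·358/10.3 = 4,254,291.26
EOQ = √4,254,291.26 ≈ 2,062.59 → Q = 2,063
Orders per year = D/Q = 61,200 / 2,063 = 29.666

29.7 orders per year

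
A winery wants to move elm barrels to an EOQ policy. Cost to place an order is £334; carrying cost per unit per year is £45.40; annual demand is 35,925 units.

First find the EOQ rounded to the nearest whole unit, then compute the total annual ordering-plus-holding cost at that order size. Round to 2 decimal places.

£33,007.65

2DS/H = 2·35,925·334/45.4 = 528,588.11
EOQ = √528,588.11 ≈ 727.04 → Q = 727 units
Ordering: D/Q × S = 35,925/727 × £334 = £16,504.75
Holding:  Q/2 × H = 727/2 × £45.4 = £16,502.90
Total = £16,504.75 + £16,502.90 = £33,007.65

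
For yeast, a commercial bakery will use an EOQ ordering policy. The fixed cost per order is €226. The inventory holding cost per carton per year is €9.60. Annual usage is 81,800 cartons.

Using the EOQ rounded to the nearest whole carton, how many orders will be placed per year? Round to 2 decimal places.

41.67 orders per year

2DS/H = 2·81,800·226/9.6 = 3,851,416.67
EOQ = √3,851,416.67 ≈ 1,962.50 → Q = 1,963
N = D/Q = 81,800/1,963 ≈ 41.671 orders/yr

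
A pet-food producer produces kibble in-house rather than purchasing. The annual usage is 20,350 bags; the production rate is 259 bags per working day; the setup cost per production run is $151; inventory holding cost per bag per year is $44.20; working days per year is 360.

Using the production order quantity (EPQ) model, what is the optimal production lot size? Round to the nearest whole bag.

d = 20,350/360 = 56.5278 bags/day;  effective holding cost H(1 − d/p) = 44.2·(1 − 56.5278/259) = 34.55317
Q* = √(2DS / H_eff) = √(2·20,350·151 / 34.55317) ≈ 421.74

422 bags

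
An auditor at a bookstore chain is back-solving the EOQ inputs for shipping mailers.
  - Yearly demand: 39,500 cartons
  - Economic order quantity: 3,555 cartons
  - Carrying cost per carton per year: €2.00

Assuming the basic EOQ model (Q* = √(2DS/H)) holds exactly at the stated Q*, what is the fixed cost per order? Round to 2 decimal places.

€319.95

EOQ relation: Q² = 2DS/H, so rearrange for the unknown.
S = Q²H / (2D) = 3,555² × 2 / (2 × 39,500) = 319.9500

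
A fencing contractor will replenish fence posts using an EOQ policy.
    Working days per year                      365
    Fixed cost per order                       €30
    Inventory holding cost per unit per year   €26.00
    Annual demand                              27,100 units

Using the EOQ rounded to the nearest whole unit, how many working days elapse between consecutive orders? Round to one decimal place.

Optimal lot size Q* = (2 × 27,100 × €30 / €26)^½ ≈ 250.08 → Q = 250 units
Days between orders = 365 / (D/Q) = 365 / 108.400 ≈ 3.367

3.4 days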